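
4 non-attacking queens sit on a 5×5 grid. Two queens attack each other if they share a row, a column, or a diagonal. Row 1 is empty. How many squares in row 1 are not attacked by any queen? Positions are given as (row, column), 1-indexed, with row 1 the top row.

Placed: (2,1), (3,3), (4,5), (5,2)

(2,1) attacks row 1 at column 1 and diagonals 2.
(3,3) attacks row 1 at column 3 and diagonals 1, 5.
(4,5) attacks row 1 at column 5 and diagonals 2.
(5,2) attacks row 1 at column 2.
Attacked columns: {1, 2, 3, 5}. Safe: {4}.

1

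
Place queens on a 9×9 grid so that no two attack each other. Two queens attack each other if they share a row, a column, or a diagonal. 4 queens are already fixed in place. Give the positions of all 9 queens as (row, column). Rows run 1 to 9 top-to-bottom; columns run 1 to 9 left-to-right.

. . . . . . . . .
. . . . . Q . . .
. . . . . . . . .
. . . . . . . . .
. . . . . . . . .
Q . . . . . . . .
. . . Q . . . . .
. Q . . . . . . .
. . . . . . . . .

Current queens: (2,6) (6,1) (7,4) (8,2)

(1,8) (2,6) (3,3) (4,9) (5,7) (6,1) (7,4) (8,2) (9,5)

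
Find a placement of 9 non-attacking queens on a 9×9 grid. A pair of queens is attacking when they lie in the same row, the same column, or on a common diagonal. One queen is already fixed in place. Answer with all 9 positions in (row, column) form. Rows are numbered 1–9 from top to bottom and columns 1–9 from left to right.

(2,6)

(1,9) (2,6) (3,8) (4,2) (5,4) (6,1) (7,7) (8,5) (9,3)

Row 1: attacked by (2,6)→{5,6,7}. Safe: 1, 2, 3, 4, 8, 9. Place at column 9.
Row 3: attacked by (1,9)→{7,9}; (2,6)→{5,6,7}. Safe: 1, 2, 3, 4, 8. Place at column 8.
Row 4: attacked by (1,9)→{6,9}; (2,6)→{4,6,8}; (3,8)→{7,8,9}. Safe: 1, 2, 3, 5. Place at column 2.
Row 5: attacked by (1,9)→{5,9}; (2,6)→{3,6,9}; (3,8)→{6,8}; (4,2)→{1,2,3}. Safe: 4, 7. Place at column 4.
Row 6: attacked by (1,9)→{4,9}; (2,6)→{2,6}; (3,8)→{5,8}; (4,2)→{2,4}; (5,4)→{3,4,5}. Safe: 1, 7. Place at column 1.
Row 7: attacked by (1,9)→{3,9}; (2,6)→{1,6}; (3,8)→{4,8}; (4,2)→{2,5}; (5,4)→{2,4,6}; (6,1)→{1,2}. Safe: 7. Place at column 7.
Row 8: attacked by (1,9)→{2,9}; (2,6)→{6}; (3,8)→{3,8}; (4,2)→{2,6}; (5,4)→{1,4,7}; (6,1)→{1,3}; (7,7)→{6,7,8}. Safe: 5. Place at column 5.
Row 9: attacked by (1,9)→{1,9}; (2,6)→{6}; (3,8)→{2,8}; (4,2)→{2,7}; (5,4)→{4,8}; (6,1)→{1,4}; (7,7)→{5,7,9}; (8,5)→{4,5,6}. Safe: 3. Place at column 3.
Columns [9, 6, 8, 2, 4, 1, 7, 5, 3], r−c [-8, -4, -5, 2, 1, 5, 0, 3, 6], r+c [10, 8, 11, 6, 9, 7, 14, 13, 12] are all distinct, so no two queens attack.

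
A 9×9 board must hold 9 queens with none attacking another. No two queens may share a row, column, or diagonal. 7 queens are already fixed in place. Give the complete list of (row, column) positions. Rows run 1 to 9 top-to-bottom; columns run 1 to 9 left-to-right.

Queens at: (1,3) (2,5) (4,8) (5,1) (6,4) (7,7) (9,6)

(1,3) (2,5) (3,2) (4,8) (5,1) (6,4) (7,7) (8,9) (9,6)

Row 3: attacked by (1,3)→{1,3,5}; (2,5)→{4,5,6}; (4,8)→{7,8,9}; (5,1)→{1,3}; (6,4)→{1,4,7}; (7,7)→{3,7}; (9,6)→{6}. Safe: 2. Place at column 2.
Row 8: attacked by (1,3)→{3}; (2,5)→{5}; (3,2)→{2,7}; (4,8)→{4,8}; (5,1)→{1,4}; (6,4)→{2,4,6}; (7,7)→{6,7,8}; (9,6)→{5,6,7}. Safe: 9. Place at column 9.
Columns [3, 5, 2, 8, 1, 4, 7, 9, 6], r−c [-2, -3, 1, -4, 4, 2, 0, -1, 3], r+c [4, 7, 5, 12, 6, 10, 14, 17, 15] are all distinct, so no two queens attack.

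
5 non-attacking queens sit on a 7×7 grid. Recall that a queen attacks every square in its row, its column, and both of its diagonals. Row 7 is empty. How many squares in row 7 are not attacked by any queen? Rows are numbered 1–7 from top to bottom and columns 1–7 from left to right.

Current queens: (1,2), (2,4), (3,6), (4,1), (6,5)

(1,2) attacks row 7 at column 2.
(2,4) attacks row 7 at column 4.
(3,6) attacks row 7 at column 6 and diagonals 2.
(4,1) attacks row 7 at column 1 and diagonals 4.
(6,5) attacks row 7 at column 5 and diagonals 4, 6.
Attacked columns: {1, 2, 4, 5, 6}. Safe: {3, 7}.

2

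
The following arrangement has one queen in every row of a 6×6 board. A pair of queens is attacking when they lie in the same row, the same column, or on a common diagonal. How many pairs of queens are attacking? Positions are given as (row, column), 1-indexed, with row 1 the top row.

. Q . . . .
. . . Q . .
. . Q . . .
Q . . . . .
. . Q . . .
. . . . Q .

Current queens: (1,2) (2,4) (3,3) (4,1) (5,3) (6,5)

Same column: (3,3)–(5,3) (column 3).
Same diagonal: (2,4)–(3,3) (|2−3| = |4−3| = 1).
Total attacking pairs: 2.

2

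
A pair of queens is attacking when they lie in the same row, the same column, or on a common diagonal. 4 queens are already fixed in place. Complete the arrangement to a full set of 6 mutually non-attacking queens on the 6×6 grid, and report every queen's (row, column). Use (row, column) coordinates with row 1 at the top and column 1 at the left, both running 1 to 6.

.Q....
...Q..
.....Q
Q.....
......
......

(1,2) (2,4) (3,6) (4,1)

(1,2) (2,4) (3,6) (4,1) (5,3) (6,5)

Row 5: attacked by (1,2)→{2,6}; (2,4)→{1,4}; (3,6)→{4,6}; (4,1)→{1,2}. Safe: 3, 5. Place at column 3.
Row 6: attacked by (1,2)→{2}; (2,4)→{4}; (3,6)→{3,6}; (4,1)→{1,3}; (5,3)→{2,3,4}. Safe: 5. Place at column 5.
Columns [2, 4, 6, 1, 3, 5], r−c [-1, -2, -3, 3, 2, 1], r+c [3, 6, 9, 5, 8, 11] are all distinct, so no two queens attack.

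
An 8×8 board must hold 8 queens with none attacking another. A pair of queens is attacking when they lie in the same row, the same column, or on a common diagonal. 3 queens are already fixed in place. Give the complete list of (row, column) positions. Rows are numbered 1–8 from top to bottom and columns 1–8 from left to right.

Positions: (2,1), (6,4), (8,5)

(1,7) (2,1) (3,3) (4,8) (5,6) (6,4) (7,2) (8,5)

Row 1: attacked by (2,1)→{1,2}; (6,4)→{4}; (8,5)→{5}. Safe: 3, 6, 7, 8. Place at column 7.
Row 3: attacked by (1,7)→{5,7}; (2,1)→{1,2}; (6,4)→{1,4,7}; (8,5)→{5}. Safe: 3, 6, 8. Place at column 3.
Row 4: attacked by (1,7)→{4,7}; (2,1)→{1,3}; (3,3)→{2,3,4}; (6,4)→{2,4,6}; (8,5)→{1,5}. Safe: 8. Place at column 8.
Row 5: attacked by (1,7)→{3,7}; (2,1)→{1,4}; (3,3)→{1,3,5}; (4,8)→{7,8}; (6,4)→{3,4,5}; (8,5)→{2,5,8}. Safe: 6. Place at column 6.
Row 7: attacked by (1,7)→{1,7}; (2,1)→{1,6}; (3,3)→{3,7}; (4,8)→{5,8}; (5,6)→{4,6,8}; (6,4)→{3,4,5}; (8,5)→{4,5,6}. Safe: 2. Place at column 2.
Columns [7, 1, 3, 8, 6, 4, 2, 5], r−c [-6, 1, 0, -4, -1, 2, 5, 3], r+c [8, 3, 6, 12, 11, 10, 9, 13] are all distinct, so no two queens attack.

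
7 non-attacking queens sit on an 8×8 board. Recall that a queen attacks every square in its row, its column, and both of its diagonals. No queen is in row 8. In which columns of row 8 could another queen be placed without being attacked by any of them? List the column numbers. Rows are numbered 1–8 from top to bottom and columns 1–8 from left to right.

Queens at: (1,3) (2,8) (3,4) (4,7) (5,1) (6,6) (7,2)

(1,3) attacks row 8 at column 3.
(2,8) attacks row 8 at column 8 and diagonals 2.
(3,4) attacks row 8 at column 4.
(4,7) attacks row 8 at column 7 and diagonals 3.
(5,1) attacks row 8 at column 1 and diagonals 4.
(6,6) attacks row 8 at column 6 and diagonals 4, 8.
(7,2) attacks row 8 at column 2 and diagonals 1, 3.
Attacked columns: {1, 2, 3, 4, 6, 7, 8}. Safe: {5}.

columns 5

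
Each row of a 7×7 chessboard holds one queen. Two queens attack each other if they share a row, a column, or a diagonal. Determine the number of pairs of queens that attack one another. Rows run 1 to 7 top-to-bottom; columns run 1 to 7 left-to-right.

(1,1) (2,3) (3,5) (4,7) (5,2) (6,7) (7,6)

Same column: (4,7)–(6,7) (column 7).
Same diagonal: (2,3)–(6,7) (|2−6| = |3−7| = 4); (6,7)–(7,6) (|6−7| = |7−6| = 1).
Total attacking pairs: 3.

3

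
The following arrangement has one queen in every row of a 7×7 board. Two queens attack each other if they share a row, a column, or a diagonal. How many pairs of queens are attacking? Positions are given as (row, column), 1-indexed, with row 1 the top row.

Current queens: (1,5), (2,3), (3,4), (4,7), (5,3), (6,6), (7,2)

2

Same column: (2,3)–(5,3) (column 3).
Same diagonal: (2,3)–(3,4) (|2−3| = |3−4| = 1).
Total attacking pairs: 2.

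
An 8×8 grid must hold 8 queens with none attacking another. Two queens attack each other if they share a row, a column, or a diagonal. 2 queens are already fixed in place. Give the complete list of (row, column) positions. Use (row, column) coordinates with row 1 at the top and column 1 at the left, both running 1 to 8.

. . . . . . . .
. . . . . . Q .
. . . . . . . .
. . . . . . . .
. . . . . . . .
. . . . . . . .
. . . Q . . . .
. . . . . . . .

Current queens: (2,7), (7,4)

(1,3) (2,7) (3,2) (4,8) (5,5) (6,1) (7,4) (8,6)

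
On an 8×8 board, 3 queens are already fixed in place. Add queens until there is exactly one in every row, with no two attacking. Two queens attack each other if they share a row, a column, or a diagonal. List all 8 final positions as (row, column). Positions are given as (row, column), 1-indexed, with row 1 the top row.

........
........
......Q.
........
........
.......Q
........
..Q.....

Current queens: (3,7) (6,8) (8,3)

Row 1: attacked by (3,7)→{5,7}; (6,8)→{3,8}; (8,3)→{3}. Safe: 1, 2, 4, 6. Place at column 2.
Row 2: attacked by (1,2)→{1,2,3}; (3,7)→{6,7,8}; (6,8)→{4,8}; (8,3)→{3}. Safe: 5. Place at column 5.
Row 4: attacked by (1,2)→{2,5}; (2,5)→{3,5,7}; (3,7)→{6,7,8}; (6,8)→{6,8}; (8,3)→{3,7}. Safe: 1, 4. Place at column 4.
Row 5: attacked by (1,2)→{2,6}; (2,5)→{2,5,8}; (3,7)→{5,7}; (4,4)→{3,4,5}; (6,8)→{7,8}; (8,3)→{3,6}. Safe: 1. Place at column 1.
Row 7: attacked by (1,2)→{2,8}; (2,5)→{5}; (3,7)→{3,7}; (4,4)→{1,4,7}; (5,1)→{1,3}; (6,8)→{7,8}; (8,3)→{2,3,4}. Safe: 6. Place at column 6.
Columns [2, 5, 7, 4, 1, 8, 6, 3], r−c [-1, -3, -4, 0, 4, -2, 1, 5], r+c [3, 7, 10, 8, 6, 14, 13, 11] are all distinct, so no two queens attack.

(1,2) (2,5) (3,7) (4,4) (5,1) (6,8) (7,6) (8,3)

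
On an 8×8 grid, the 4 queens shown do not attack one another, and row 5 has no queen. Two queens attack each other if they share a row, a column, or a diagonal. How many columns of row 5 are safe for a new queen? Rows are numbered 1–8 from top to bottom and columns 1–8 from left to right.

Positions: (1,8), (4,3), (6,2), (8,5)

2

(1,8) attacks row 5 at column 8 and diagonals 4.
(4,3) attacks row 5 at column 3 and diagonals 2, 4.
(6,2) attacks row 5 at column 2 and diagonals 1, 3.
(8,5) attacks row 5 at column 5 and diagonals 2, 8.
Attacked columns: {1, 2, 3, 4, 5, 8}. Safe: {6, 7}.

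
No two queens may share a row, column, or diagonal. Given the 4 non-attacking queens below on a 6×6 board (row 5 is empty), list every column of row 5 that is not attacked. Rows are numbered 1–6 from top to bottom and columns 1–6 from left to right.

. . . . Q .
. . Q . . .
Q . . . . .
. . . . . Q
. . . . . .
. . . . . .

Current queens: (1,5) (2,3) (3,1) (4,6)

columns 2, 4

(1,5) attacks row 5 at column 5 and diagonals 1.
(2,3) attacks row 5 at column 3 and diagonals 6.
(3,1) attacks row 5 at column 1 and diagonals 3.
(4,6) attacks row 5 at column 6 and diagonals 5.
Attacked columns: {1, 3, 5, 6}. Safe: {2, 4}.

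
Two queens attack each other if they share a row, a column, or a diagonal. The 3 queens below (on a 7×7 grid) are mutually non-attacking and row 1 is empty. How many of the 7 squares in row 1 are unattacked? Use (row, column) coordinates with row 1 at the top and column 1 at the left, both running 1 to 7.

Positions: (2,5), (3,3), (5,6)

(2,5) attacks row 1 at column 5 and diagonals 4, 6.
(3,3) attacks row 1 at column 3 and diagonals 1, 5.
(5,6) attacks row 1 at column 6 and diagonals 2.
Attacked columns: {1, 2, 3, 4, 5, 6}. Safe: {7}.

1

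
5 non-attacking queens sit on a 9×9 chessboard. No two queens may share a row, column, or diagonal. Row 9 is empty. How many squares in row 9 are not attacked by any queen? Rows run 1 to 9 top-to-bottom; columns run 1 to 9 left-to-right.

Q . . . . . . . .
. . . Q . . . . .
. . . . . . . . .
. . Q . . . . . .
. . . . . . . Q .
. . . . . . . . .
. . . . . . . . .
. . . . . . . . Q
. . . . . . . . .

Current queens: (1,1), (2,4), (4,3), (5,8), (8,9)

4

(1,1) attacks row 9 at column 1 and diagonals 9.
(2,4) attacks row 9 at column 4.
(4,3) attacks row 9 at column 3 and diagonals 8.
(5,8) attacks row 9 at column 8 and diagonals 4.
(8,9) attacks row 9 at column 9 and diagonals 8.
Attacked columns: {1, 3, 4, 8, 9}. Safe: {2, 5, 6, 7}.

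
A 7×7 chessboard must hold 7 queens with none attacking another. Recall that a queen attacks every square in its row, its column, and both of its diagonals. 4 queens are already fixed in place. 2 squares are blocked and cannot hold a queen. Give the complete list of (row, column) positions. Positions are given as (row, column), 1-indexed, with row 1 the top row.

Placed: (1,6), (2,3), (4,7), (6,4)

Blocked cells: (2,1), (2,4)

Row 3: attacked by (1,6)→{4,6}; (2,3)→{2,3,4}; (4,7)→{6,7}; (6,4)→{1,4,7}. Safe: 5. Place at column 5.
Row 5: attacked by (1,6)→{2,6}; (2,3)→{3,6}; (3,5)→{3,5,7}; (4,7)→{6,7}; (6,4)→{3,4,5}. Safe: 1. Place at column 1.
Row 7: attacked by (1,6)→{6}; (2,3)→{3}; (3,5)→{1,5}; (4,7)→{4,7}; (5,1)→{1,3}; (6,4)→{3,4,5}. Safe: 2. Place at column 2.
Columns [6, 3, 5, 7, 1, 4, 2], r−c [-5, -1, -2, -3, 4, 2, 5], r+c [7, 5, 8, 11, 6, 10, 9] are all distinct, so no two queens attack.

(1,6) (2,3) (3,5) (4,7) (5,1) (6,4) (7,2)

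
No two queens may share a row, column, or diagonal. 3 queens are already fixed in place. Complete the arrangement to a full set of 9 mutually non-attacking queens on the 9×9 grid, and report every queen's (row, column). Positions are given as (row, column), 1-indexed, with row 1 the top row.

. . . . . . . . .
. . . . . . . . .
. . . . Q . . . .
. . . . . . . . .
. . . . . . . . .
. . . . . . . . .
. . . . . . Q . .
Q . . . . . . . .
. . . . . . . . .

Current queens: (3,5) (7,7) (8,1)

(1,2) (2,9) (3,5) (4,3) (5,8) (6,4) (7,7) (8,1) (9,6)

Row 1: attacked by (3,5)→{3,5,7}; (7,7)→{1,7}; (8,1)→{1,8}. Safe: 2, 4, 6, 9. Place at column 2.
Row 2: attacked by (1,2)→{1,2,3}; (3,5)→{4,5,6}; (7,7)→{2,7}; (8,1)→{1,7}. Safe: 8, 9. Place at column 9.
Row 4: attacked by (1,2)→{2,5}; (2,9)→{7,9}; (3,5)→{4,5,6}; (7,7)→{4,7}; (8,1)→{1,5}. Safe: 3, 8. Place at column 3.
Row 5: attacked by (1,2)→{2,6}; (2,9)→{6,9}; (3,5)→{3,5,7}; (4,3)→{2,3,4}; (7,7)→{5,7,9}; (8,1)→{1,4}. Safe: 8. Place at column 8.
Row 6: attacked by (1,2)→{2,7}; (2,9)→{5,9}; (3,5)→{2,5,8}; (4,3)→{1,3,5}; (5,8)→{7,8,9}; (7,7)→{6,7,8}; (8,1)→{1,3}. Safe: 4. Place at column 4.
Row 9: attacked by (1,2)→{2}; (2,9)→{2,9}; (3,5)→{5}; (4,3)→{3,8}; (5,8)→{4,8}; (6,4)→{1,4,7}; (7,7)→{5,7,9}; (8,1)→{1,2}. Safe: 6. Place at column 6.
Columns [2, 9, 5, 3, 8, 4, 7, 1, 6], r−c [-1, -7, -2, 1, -3, 2, 0, 7, 3], r+c [3, 11, 8, 7, 13, 10, 14, 9, 15] are all distinct, so no two queens attack.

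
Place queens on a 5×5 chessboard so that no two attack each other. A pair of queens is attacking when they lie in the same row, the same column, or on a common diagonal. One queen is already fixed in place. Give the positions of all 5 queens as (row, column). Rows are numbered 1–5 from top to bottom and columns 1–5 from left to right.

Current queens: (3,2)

Row 1: attacked by (3,2)→{2,4}. Safe: 1, 3, 5. Place at column 3.
Row 2: attacked by (1,3)→{2,3,4}; (3,2)→{1,2,3}. Safe: 5. Place at column 5.
Row 4: attacked by (1,3)→{3}; (2,5)→{3,5}; (3,2)→{1,2,3}. Safe: 4. Place at column 4.
Row 5: attacked by (1,3)→{3}; (2,5)→{2,5}; (3,2)→{2,4}; (4,4)→{3,4,5}. Safe: 1. Place at column 1.
Columns [3, 5, 2, 4, 1], r−c [-2, -3, 1, 0, 4], r+c [4, 7, 5, 8, 6] are all distinct, so no two queens attack.

(1,3) (2,5) (3,2) (4,4) (5,1)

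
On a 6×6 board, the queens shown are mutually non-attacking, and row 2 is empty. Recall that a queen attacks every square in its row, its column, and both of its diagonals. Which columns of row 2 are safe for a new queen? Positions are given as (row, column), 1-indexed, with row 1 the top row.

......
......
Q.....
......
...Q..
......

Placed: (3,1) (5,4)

(3,1) attacks row 2 at column 1 and diagonals 2.
(5,4) attacks row 2 at column 4 and diagonals 1.
Attacked columns: {1, 2, 4}. Safe: {3, 5, 6}.

columns 3, 5, 6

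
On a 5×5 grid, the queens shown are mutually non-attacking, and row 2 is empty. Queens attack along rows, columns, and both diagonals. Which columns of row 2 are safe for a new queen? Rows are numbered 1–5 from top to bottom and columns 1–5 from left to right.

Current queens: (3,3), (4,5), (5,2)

columns 1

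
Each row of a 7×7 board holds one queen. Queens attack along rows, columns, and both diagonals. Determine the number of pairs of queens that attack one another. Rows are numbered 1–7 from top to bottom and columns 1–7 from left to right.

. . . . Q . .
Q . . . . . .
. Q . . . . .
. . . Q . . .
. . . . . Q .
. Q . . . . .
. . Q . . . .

4

Same column: (3,2)–(6,2) (column 2).
Same diagonal: (2,1)–(3,2) (|2−3| = |1−2| = 1); (4,4)–(6,2) (|4−6| = |4−2| = 2); (6,2)–(7,3) (|6−7| = |2−3| = 1).
Total attacking pairs: 4.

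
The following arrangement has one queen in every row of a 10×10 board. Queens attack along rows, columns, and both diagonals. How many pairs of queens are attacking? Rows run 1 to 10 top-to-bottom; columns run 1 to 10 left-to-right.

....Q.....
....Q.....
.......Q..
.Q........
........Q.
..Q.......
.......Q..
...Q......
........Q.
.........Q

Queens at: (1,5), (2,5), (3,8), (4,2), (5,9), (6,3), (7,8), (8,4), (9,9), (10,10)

6

Same column: (1,5)–(2,5) (column 5); (3,8)–(7,8) (column 8); (5,9)–(9,9) (column 9).
Same diagonal: (1,5)–(4,2) (|1−4| = |5−2| = 3); (1,5)–(5,9) (|1−5| = |5−9| = 4); (9,9)–(10,10) (|9−10| = |9−10| = 1).
Total attacking pairs: 6.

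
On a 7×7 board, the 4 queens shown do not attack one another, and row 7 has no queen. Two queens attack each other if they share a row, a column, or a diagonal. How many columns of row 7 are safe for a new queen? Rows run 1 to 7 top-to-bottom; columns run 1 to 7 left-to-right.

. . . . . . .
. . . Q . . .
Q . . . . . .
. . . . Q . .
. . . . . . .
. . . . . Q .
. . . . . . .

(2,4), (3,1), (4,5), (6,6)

(2,4) attacks row 7 at column 4.
(3,1) attacks row 7 at column 1 and diagonals 5.
(4,5) attacks row 7 at column 5 and diagonals 2.
(6,6) attacks row 7 at column 6 and diagonals 5, 7.
Attacked columns: {1, 2, 4, 5, 6, 7}. Safe: {3}.

1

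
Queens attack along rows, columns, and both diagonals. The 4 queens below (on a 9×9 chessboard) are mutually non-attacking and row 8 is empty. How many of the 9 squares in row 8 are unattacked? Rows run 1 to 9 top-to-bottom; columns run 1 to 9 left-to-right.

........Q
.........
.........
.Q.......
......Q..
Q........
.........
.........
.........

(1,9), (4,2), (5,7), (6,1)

2

(1,9) attacks row 8 at column 9 and diagonals 2.
(4,2) attacks row 8 at column 2 and diagonals 6.
(5,7) attacks row 8 at column 7 and diagonals 4.
(6,1) attacks row 8 at column 1 and diagonals 3.
Attacked columns: {1, 2, 3, 4, 6, 7, 9}. Safe: {5, 8}.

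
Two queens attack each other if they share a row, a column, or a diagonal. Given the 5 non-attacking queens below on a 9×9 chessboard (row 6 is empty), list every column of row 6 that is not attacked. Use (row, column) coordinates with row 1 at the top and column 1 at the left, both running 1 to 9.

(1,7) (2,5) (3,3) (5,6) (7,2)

(1,7) attacks row 6 at column 7 and diagonals 2.
(2,5) attacks row 6 at column 5 and diagonals 1, 9.
(3,3) attacks row 6 at column 3 and diagonals 6.
(5,6) attacks row 6 at column 6 and diagonals 5, 7.
(7,2) attacks row 6 at column 2 and diagonals 1, 3.
Attacked columns: {1, 2, 3, 5, 6, 7, 9}. Safe: {4, 8}.

columns 4, 8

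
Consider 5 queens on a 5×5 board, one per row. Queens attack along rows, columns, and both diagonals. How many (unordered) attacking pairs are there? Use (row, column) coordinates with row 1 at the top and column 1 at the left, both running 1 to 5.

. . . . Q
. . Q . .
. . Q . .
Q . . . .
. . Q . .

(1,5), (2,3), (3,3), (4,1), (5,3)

5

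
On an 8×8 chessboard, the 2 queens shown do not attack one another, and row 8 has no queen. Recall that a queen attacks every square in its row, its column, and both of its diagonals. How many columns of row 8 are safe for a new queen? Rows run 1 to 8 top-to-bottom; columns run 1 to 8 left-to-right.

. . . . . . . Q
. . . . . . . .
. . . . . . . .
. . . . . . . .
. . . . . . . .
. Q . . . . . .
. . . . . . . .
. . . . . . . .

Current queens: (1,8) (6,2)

(1,8) attacks row 8 at column 8 and diagonals 1.
(6,2) attacks row 8 at column 2 and diagonals 4.
Attacked columns: {1, 2, 4, 8}. Safe: {3, 5, 6, 7}.

4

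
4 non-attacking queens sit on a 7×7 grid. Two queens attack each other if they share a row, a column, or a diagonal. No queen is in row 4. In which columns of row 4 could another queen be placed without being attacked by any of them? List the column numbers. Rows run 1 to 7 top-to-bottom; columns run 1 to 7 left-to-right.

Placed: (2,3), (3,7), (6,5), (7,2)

columns 4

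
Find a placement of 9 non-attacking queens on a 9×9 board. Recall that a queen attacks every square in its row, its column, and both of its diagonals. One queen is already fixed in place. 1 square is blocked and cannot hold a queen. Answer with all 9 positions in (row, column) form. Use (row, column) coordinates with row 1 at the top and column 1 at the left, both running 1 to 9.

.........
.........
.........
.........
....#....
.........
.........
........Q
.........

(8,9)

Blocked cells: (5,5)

(1,5) (2,1) (3,6) (4,4) (5,2) (6,8) (7,3) (8,9) (9,7)

Row 1: attacked by (8,9)→{2,9}. Safe: 1, 3, 4, 5, 6, 7, 8. Place at column 5.
Row 2: attacked by (1,5)→{4,5,6}; (8,9)→{3,9}. Safe: 1, 2, 7, 8. Place at column 1.
Row 3: attacked by (1,5)→{3,5,7}; (2,1)→{1,2}; (8,9)→{4,9}. Safe: 6, 8. Place at column 6.
Row 4: attacked by (1,5)→{2,5,8}; (2,1)→{1,3}; (3,6)→{5,6,7}; (8,9)→{5,9}. Safe: 4. Place at column 4.
Row 5: attacked by (1,5)→{1,5,9}; (2,1)→{1,4}; (3,6)→{4,6,8}; (4,4)→{3,4,5}; (8,9)→{6,9}. Blocked: 5. Safe: 2, 7. Place at column 2.
Row 6: attacked by (1,5)→{5}; (2,1)→{1,5}; (3,6)→{3,6,9}; (4,4)→{2,4,6}; (5,2)→{1,2,3}; (8,9)→{7,9}. Safe: 8. Place at column 8.
Row 7: attacked by (1,5)→{5}; (2,1)→{1,6}; (3,6)→{2,6}; (4,4)→{1,4,7}; (5,2)→{2,4}; (6,8)→{7,8,9}; (8,9)→{8,9}. Safe: 3. Place at column 3.
Row 9: attacked by (1,5)→{5}; (2,1)→{1,8}; (3,6)→{6}; (4,4)→{4,9}; (5,2)→{2,6}; (6,8)→{5,8}; (7,3)→{1,3,5}; (8,9)→{8,9}. Safe: 7. Place at column 7.
Columns [5, 1, 6, 4, 2, 8, 3, 9, 7], r−c [-4, 1, -3, 0, 3, -2, 4, -1, 2], r+c [6, 3, 9, 8, 7, 14, 10, 17, 16] are all distinct, so no two queens attack.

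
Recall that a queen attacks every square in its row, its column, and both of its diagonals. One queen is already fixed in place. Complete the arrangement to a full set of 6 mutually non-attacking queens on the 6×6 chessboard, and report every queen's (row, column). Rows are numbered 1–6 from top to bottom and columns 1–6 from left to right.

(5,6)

(1,4) (2,1) (3,5) (4,2) (5,6) (6,3)

Row 1: attacked by (5,6)→{2,6}. Safe: 1, 3, 4, 5. Place at column 4.
Row 2: attacked by (1,4)→{3,4,5}; (5,6)→{3,6}. Safe: 1, 2. Place at column 1.
Row 3: attacked by (1,4)→{2,4,6}; (2,1)→{1,2}; (5,6)→{4,6}. Safe: 3, 5. Place at column 5.
Row 4: attacked by (1,4)→{1,4}; (2,1)→{1,3}; (3,5)→{4,5,6}; (5,6)→{5,6}. Safe: 2. Place at column 2.
Row 6: attacked by (1,4)→{4}; (2,1)→{1,5}; (3,5)→{2,5}; (4,2)→{2,4}; (5,6)→{5,6}. Safe: 3. Place at column 3.
Columns [4, 1, 5, 2, 6, 3], r−c [-3, 1, -2, 2, -1, 3], r+c [5, 3, 8, 6, 11, 9] are all distinct, so no two queens attack.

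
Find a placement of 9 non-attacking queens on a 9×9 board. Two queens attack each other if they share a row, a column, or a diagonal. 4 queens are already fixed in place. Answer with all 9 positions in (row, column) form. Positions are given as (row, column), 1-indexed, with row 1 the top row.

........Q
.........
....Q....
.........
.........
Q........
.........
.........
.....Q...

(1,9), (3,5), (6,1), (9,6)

(1,9) (2,3) (3,5) (4,2) (5,8) (6,1) (7,7) (8,4) (9,6)

Row 2: attacked by (1,9)→{8,9}; (3,5)→{4,5,6}; (6,1)→{1,5}; (9,6)→{6}. Safe: 2, 3, 7. Place at column 3.
Row 4: attacked by (1,9)→{6,9}; (2,3)→{1,3,5}; (3,5)→{4,5,6}; (6,1)→{1,3}; (9,6)→{1,6}. Safe: 2, 7, 8. Place at column 2.
Row 5: attacked by (1,9)→{5,9}; (2,3)→{3,6}; (3,5)→{3,5,7}; (4,2)→{1,2,3}; (6,1)→{1,2}; (9,6)→{2,6}. Safe: 4, 8. Place at column 8.
Row 7: attacked by (1,9)→{3,9}; (2,3)→{3,8}; (3,5)→{1,5,9}; (4,2)→{2,5}; (5,8)→{6,8}; (6,1)→{1,2}; (9,6)→{4,6,8}. Safe: 7. Place at column 7.
Row 8: attacked by (1,9)→{2,9}; (2,3)→{3,9}; (3,5)→{5}; (4,2)→{2,6}; (5,8)→{5,8}; (6,1)→{1,3}; (7,7)→{6,7,8}; (9,6)→{5,6,7}. Safe: 4. Place at column 4.
Columns [9, 3, 5, 2, 8, 1, 7, 4, 6], r−c [-8, -1, -2, 2, -3, 5, 0, 4, 3], r+c [10, 5, 8, 6, 13, 7, 14, 12, 15] are all distinct, so no two queens attack.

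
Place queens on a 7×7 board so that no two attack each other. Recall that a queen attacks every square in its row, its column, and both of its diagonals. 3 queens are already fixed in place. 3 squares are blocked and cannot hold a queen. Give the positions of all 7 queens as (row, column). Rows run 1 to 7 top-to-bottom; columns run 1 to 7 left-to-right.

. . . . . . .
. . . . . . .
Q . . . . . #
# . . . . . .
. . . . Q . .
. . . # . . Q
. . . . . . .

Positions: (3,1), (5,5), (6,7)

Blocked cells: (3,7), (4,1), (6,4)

(1,4) (2,6) (3,1) (4,3) (5,5) (6,7) (7,2)

Row 1: attacked by (3,1)→{1,3}; (5,5)→{1,5}; (6,7)→{2,7}. Safe: 4, 6. Place at column 4.
Row 2: attacked by (1,4)→{3,4,5}; (3,1)→{1,2}; (5,5)→{2,5}; (6,7)→{3,7}. Safe: 6. Place at column 6.
Row 4: attacked by (1,4)→{1,4,7}; (2,6)→{4,6}; (3,1)→{1,2}; (5,5)→{4,5,6}; (6,7)→{5,7}. Blocked: 1. Safe: 3. Place at column 3.
Row 7: attacked by (1,4)→{4}; (2,6)→{1,6}; (3,1)→{1,5}; (4,3)→{3,6}; (5,5)→{3,5,7}; (6,7)→{6,7}. Safe: 2. Place at column 2.
Columns [4, 6, 1, 3, 5, 7, 2], r−c [-3, -4, 2, 1, 0, -1, 5], r+c [5, 8, 4, 7, 10, 13, 9] are all distinct, so no two queens attack.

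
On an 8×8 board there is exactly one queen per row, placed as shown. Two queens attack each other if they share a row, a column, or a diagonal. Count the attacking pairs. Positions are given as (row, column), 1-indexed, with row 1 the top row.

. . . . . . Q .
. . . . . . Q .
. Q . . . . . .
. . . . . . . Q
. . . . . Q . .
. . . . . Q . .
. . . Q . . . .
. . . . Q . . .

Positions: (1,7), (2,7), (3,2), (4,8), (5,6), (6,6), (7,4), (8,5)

Same column: (1,7)–(2,7) (column 7); (5,6)–(6,6) (column 6).
Same diagonal: (4,8)–(6,6) (|4−6| = |8−6| = 2); (5,6)–(7,4) (|5−7| = |6−4| = 2); (7,4)–(8,5) (|7−8| = |4−5| = 1).
Total attacking pairs: 5.

5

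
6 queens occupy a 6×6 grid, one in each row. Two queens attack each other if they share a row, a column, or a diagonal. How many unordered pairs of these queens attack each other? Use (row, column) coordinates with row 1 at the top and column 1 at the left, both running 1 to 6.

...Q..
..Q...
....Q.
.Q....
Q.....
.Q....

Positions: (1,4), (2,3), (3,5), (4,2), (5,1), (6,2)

5

Same column: (4,2)–(6,2) (column 2).
Same diagonal: (1,4)–(2,3) (|1−2| = |4−3| = 1); (3,5)–(6,2) (|3−6| = |5−2| = 3); (4,2)–(5,1) (|4−5| = |2−1| = 1); (5,1)–(6,2) (|5−6| = |1−2| = 1).
Total attacking pairs: 5.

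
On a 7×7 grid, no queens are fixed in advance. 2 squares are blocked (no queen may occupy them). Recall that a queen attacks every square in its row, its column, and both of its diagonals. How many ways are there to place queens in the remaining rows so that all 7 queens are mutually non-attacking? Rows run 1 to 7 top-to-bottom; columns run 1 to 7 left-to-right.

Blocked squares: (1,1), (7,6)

Branch on row 1: col 2 → 3; col 3 → 5; col 4 → 5; col 5 → 6; col 6 → 7; col 7 → 4.
Sum: 3 + 5 + 5 + 6 + 7 + 4 = 30.

30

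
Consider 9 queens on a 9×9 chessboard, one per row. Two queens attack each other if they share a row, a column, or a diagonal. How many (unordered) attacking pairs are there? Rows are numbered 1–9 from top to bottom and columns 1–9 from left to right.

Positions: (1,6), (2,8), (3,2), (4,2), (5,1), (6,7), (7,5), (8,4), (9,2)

7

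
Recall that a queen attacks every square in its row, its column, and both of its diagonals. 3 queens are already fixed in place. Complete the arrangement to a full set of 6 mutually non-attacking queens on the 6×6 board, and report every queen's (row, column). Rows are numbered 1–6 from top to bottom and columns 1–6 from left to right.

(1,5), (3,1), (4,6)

Row 2: attacked by (1,5)→{4,5,6}; (3,1)→{1,2}; (4,6)→{4,6}. Safe: 3. Place at column 3.
Row 5: attacked by (1,5)→{1,5}; (2,3)→{3,6}; (3,1)→{1,3}; (4,6)→{5,6}. Safe: 2, 4. Place at column 4.
Row 6: attacked by (1,5)→{5}; (2,3)→{3}; (3,1)→{1,4}; (4,6)→{4,6}; (5,4)→{3,4,5}. Safe: 2. Place at column 2.
Columns [5, 3, 1, 6, 4, 2], r−c [-4, -1, 2, -2, 1, 4], r+c [6, 5, 4, 10, 9, 8] are all distinct, so no two queens attack.

(1,5) (2,3) (3,1) (4,6) (5,4) (6,2)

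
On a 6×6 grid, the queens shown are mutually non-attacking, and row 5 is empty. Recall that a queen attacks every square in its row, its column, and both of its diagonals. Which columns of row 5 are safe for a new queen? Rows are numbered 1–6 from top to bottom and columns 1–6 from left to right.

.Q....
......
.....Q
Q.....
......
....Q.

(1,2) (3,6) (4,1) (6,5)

columns 3

(1,2) attacks row 5 at column 2 and diagonals 6.
(3,6) attacks row 5 at column 6 and diagonals 4.
(4,1) attacks row 5 at column 1 and diagonals 2.
(6,5) attacks row 5 at column 5 and diagonals 4, 6.
Attacked columns: {1, 2, 4, 5, 6}. Safe: {3}.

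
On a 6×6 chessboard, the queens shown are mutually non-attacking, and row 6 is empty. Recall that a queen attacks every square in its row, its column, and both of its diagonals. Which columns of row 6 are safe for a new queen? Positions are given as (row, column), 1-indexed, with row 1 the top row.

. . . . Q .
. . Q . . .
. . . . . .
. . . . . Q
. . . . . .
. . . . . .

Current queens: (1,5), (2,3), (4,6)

columns 1, 2

(1,5) attacks row 6 at column 5.
(2,3) attacks row 6 at column 3.
(4,6) attacks row 6 at column 6 and diagonals 4.
Attacked columns: {3, 4, 5, 6}. Safe: {1, 2}.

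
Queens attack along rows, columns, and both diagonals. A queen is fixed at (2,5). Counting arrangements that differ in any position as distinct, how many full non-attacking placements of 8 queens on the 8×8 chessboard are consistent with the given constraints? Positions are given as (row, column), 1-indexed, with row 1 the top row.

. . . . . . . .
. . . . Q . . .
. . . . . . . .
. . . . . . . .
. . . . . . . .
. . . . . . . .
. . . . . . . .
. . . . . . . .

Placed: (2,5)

Branch on row 1: col 1 → 1; col 2 → 2; col 3 → 4; col 7 → 1; col 8 → 0.
Sum: 1 + 2 + 4 + 1 + 0 = 8.

8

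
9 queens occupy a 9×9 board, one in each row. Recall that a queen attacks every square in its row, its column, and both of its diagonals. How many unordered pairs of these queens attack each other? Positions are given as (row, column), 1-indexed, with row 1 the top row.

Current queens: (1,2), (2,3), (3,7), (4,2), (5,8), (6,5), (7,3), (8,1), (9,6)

Same column: (1,2)–(4,2) (column 2); (2,3)–(7,3) (column 3).
Same diagonal: (1,2)–(2,3) (|1−2| = |2−3| = 1); (3,7)–(7,3) (|3−7| = |7−3| = 4).
Total attacking pairs: 4.

4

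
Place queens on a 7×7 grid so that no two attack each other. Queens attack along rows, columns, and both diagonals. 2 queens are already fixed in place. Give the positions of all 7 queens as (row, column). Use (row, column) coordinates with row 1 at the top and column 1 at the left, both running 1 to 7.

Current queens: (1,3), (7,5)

Row 2: attacked by (1,3)→{2,3,4}; (7,5)→{5}. Safe: 1, 6, 7. Place at column 1.
Row 3: attacked by (1,3)→{1,3,5}; (2,1)→{1,2}; (7,5)→{1,5}. Safe: 4, 6, 7. Place at column 6.
Row 4: attacked by (1,3)→{3,6}; (2,1)→{1,3}; (3,6)→{5,6,7}; (7,5)→{2,5}. Safe: 4. Place at column 4.
Row 5: attacked by (1,3)→{3,7}; (2,1)→{1,4}; (3,6)→{4,6}; (4,4)→{3,4,5}; (7,5)→{3,5,7}. Safe: 2. Place at column 2.
Row 6: attacked by (1,3)→{3}; (2,1)→{1,5}; (3,6)→{3,6}; (4,4)→{2,4,6}; (5,2)→{1,2,3}; (7,5)→{4,5,6}. Safe: 7. Place at column 7.
Columns [3, 1, 6, 4, 2, 7, 5], r−c [-2, 1, -3, 0, 3, -1, 2], r+c [4, 3, 9, 8, 7, 13, 12] are all distinct, so no two queens attack.

(1,3) (2,1) (3,6) (4,4) (5,2) (6,7) (7,5)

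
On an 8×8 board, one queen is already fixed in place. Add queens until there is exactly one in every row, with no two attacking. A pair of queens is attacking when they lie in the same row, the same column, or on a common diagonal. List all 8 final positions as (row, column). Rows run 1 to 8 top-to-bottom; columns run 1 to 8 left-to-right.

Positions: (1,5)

Row 2: attacked by (1,5)→{4,5,6}. Safe: 1, 2, 3, 7, 8. Place at column 7.
Row 3: attacked by (1,5)→{3,5,7}; (2,7)→{6,7,8}. Safe: 1, 2, 4. Place at column 1.
Row 4: attacked by (1,5)→{2,5,8}; (2,7)→{5,7}; (3,1)→{1,2}. Safe: 3, 4, 6. Place at column 3.
Row 5: attacked by (1,5)→{1,5}; (2,7)→{4,7}; (3,1)→{1,3}; (4,3)→{2,3,4}. Safe: 6, 8. Place at column 8.
Row 6: attacked by (1,5)→{5}; (2,7)→{3,7}; (3,1)→{1,4}; (4,3)→{1,3,5}; (5,8)→{7,8}. Safe: 2, 6. Place at column 6.
Row 7: attacked by (1,5)→{5}; (2,7)→{2,7}; (3,1)→{1,5}; (4,3)→{3,6}; (5,8)→{6,8}; (6,6)→{5,6,7}. Safe: 4. Place at column 4.
Row 8: attacked by (1,5)→{5}; (2,7)→{1,7}; (3,1)→{1,6}; (4,3)→{3,7}; (5,8)→{5,8}; (6,6)→{4,6,8}; (7,4)→{3,4,5}. Safe: 2. Place at column 2.
Columns [5, 7, 1, 3, 8, 6, 4, 2], r−c [-4, -5, 2, 1, -3, 0, 3, 6], r+c [6, 9, 4, 7, 13, 12, 11, 10] are all distinct, so no two queens attack.

(1,5) (2,7) (3,1) (4,3) (5,8) (6,6) (7,4) (8,2)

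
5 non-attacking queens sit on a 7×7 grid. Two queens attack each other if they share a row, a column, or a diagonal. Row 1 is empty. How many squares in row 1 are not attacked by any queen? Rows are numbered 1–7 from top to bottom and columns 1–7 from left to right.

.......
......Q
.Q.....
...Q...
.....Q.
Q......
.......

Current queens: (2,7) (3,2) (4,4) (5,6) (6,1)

2

(2,7) attacks row 1 at column 7 and diagonals 6.
(3,2) attacks row 1 at column 2 and diagonals 4.
(4,4) attacks row 1 at column 4 and diagonals 1, 7.
(5,6) attacks row 1 at column 6 and diagonals 2.
(6,1) attacks row 1 at column 1 and diagonals 6.
Attacked columns: {1, 2, 4, 6, 7}. Safe: {3, 5}.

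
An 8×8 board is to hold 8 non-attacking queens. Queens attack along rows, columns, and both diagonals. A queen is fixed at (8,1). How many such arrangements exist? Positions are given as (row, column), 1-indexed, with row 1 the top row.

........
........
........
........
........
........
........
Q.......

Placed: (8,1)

4

Branch on row 1: col 2 → 0; col 3 → 2; col 4 → 1; col 5 → 1; col 6 → 0; col 7 → 0.
Sum: 0 + 2 + 1 + 1 + 0 + 0 = 4.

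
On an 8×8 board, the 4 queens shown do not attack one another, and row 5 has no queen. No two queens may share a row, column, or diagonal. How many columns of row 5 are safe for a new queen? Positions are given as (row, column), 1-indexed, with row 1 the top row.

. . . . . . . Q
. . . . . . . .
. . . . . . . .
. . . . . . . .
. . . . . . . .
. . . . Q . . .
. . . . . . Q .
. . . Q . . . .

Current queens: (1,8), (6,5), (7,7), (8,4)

2

(1,8) attacks row 5 at column 8 and diagonals 4.
(6,5) attacks row 5 at column 5 and diagonals 4, 6.
(7,7) attacks row 5 at column 7 and diagonals 5.
(8,4) attacks row 5 at column 4 and diagonals 1, 7.
Attacked columns: {1, 4, 5, 6, 7, 8}. Safe: {2, 3}.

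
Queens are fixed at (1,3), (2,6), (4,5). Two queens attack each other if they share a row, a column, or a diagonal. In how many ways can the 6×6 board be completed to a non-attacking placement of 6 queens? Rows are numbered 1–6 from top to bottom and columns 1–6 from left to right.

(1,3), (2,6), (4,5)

Branch on row 3: col 2 → 1.
Sum: 1 = 1.

1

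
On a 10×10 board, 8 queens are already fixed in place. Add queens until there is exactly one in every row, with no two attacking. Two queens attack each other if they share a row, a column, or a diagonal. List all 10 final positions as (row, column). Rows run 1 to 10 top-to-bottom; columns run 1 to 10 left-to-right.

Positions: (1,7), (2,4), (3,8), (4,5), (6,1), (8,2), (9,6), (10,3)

(1,7) (2,4) (3,8) (4,5) (5,9) (6,1) (7,10) (8,2) (9,6) (10,3)

Row 5: attacked by (1,7)→{3,7}; (2,4)→{1,4,7}; (3,8)→{6,8,10}; (4,5)→{4,5,6}; (6,1)→{1,2}; (8,2)→{2,5}; (9,6)→{2,6,10}; (10,3)→{3,8}. Safe: 9. Place at column 9.
Row 7: attacked by (1,7)→{1,7}; (2,4)→{4,9}; (3,8)→{4,8}; (4,5)→{2,5,8}; (5,9)→{7,9}; (6,1)→{1,2}; (8,2)→{1,2,3}; (9,6)→{4,6,8}; (10,3)→{3,6}. Safe: 10. Place at column 10.
Columns [7, 4, 8, 5, 9, 1, 10, 2, 6, 3], r−c [-6, -2, -5, -1, -4, 5, -3, 6, 3, 7], r+c [8, 6, 11, 9, 14, 7, 17, 10, 15, 13] are all distinct, so no two queens attack.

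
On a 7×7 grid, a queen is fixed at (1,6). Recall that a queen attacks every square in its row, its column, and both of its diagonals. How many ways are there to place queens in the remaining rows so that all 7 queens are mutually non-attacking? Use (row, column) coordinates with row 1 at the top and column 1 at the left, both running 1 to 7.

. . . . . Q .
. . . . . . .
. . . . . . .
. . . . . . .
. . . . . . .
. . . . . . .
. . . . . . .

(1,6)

7

Branch on row 2: col 1 → 1; col 2 → 1; col 3 → 3; col 4 → 2.
Sum: 1 + 1 + 3 + 2 = 7.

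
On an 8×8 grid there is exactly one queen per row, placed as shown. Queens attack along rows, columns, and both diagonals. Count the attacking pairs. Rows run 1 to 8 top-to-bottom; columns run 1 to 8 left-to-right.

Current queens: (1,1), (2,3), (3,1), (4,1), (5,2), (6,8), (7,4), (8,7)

Same column: (1,1)–(3,1) (column 1); (1,1)–(4,1) (column 1); (3,1)–(4,1) (column 1).
Same diagonal: (2,3)–(4,1) (|2−4| = |3−1| = 2); (4,1)–(5,2) (|4−5| = |1−2| = 1); (4,1)–(7,4) (|4−7| = |1−4| = 3); (5,2)–(7,4) (|5−7| = |2−4| = 2).
Total attacking pairs: 7.

7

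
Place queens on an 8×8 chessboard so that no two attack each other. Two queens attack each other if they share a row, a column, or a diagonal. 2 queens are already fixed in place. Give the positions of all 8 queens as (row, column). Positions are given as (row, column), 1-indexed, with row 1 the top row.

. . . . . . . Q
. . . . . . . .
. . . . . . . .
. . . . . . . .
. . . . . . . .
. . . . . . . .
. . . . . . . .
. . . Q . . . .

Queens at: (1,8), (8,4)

Row 2: attacked by (1,8)→{7,8}; (8,4)→{4}. Safe: 1, 2, 3, 5, 6. Place at column 3.
Row 3: attacked by (1,8)→{6,8}; (2,3)→{2,3,4}; (8,4)→{4}. Safe: 1, 5, 7. Place at column 1.
Row 4: attacked by (1,8)→{5,8}; (2,3)→{1,3,5}; (3,1)→{1,2}; (8,4)→{4,8}. Safe: 6, 7. Place at column 6.
Row 5: attacked by (1,8)→{4,8}; (2,3)→{3,6}; (3,1)→{1,3}; (4,6)→{5,6,7}; (8,4)→{1,4,7}. Safe: 2. Place at column 2.
Row 6: attacked by (1,8)→{3,8}; (2,3)→{3,7}; (3,1)→{1,4}; (4,6)→{4,6,8}; (5,2)→{1,2,3}; (8,4)→{2,4,6}. Safe: 5. Place at column 5.
Row 7: attacked by (1,8)→{2,8}; (2,3)→{3,8}; (3,1)→{1,5}; (4,6)→{3,6}; (5,2)→{2,4}; (6,5)→{4,5,6}; (8,4)→{3,4,5}. Safe: 7. Place at column 7.
Columns [8, 3, 1, 6, 2, 5, 7, 4], r−c [-7, -1, 2, -2, 3, 1, 0, 4], r+c [9, 5, 4, 10, 7, 11, 14, 12] are all distinct, so no two queens attack.

(1,8) (2,3) (3,1) (4,6) (5,2) (6,5) (7,7) (8,4)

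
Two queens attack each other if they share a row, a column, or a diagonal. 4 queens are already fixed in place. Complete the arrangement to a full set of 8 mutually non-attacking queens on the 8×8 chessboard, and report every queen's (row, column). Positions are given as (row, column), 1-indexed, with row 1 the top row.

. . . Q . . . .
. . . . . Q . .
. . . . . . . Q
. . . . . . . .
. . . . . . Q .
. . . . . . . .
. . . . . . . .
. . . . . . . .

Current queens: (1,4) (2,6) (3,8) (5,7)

Row 4: attacked by (1,4)→{1,4,7}; (2,6)→{4,6,8}; (3,8)→{7,8}; (5,7)→{6,7,8}. Safe: 2, 3, 5. Place at column 2.
Row 6: attacked by (1,4)→{4}; (2,6)→{2,6}; (3,8)→{5,8}; (4,2)→{2,4}; (5,7)→{6,7,8}. Safe: 1, 3. Place at column 1.
Row 7: attacked by (1,4)→{4}; (2,6)→{1,6}; (3,8)→{4,8}; (4,2)→{2,5}; (5,7)→{5,7}; (6,1)→{1,2}. Safe: 3. Place at column 3.
Row 8: attacked by (1,4)→{4}; (2,6)→{6}; (3,8)→{3,8}; (4,2)→{2,6}; (5,7)→{4,7}; (6,1)→{1,3}; (7,3)→{2,3,4}. Safe: 5. Place at column 5.
Columns [4, 6, 8, 2, 7, 1, 3, 5], r−c [-3, -4, -5, 2, -2, 5, 4, 3], r+c [5, 8, 11, 6, 12, 7, 10, 13] are all distinct, so no two queens attack.

(1,4) (2,6) (3,8) (4,2) (5,7) (6,1) (7,3) (8,5)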